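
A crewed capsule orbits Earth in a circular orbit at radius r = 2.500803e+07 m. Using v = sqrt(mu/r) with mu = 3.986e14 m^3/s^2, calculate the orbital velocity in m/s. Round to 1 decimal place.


Step 1: mu / r = 3.986e14 / 2.500803e+07 = 15938880.4316
Step 2: v = sqrt(15938880.4316) = 3992.4 m/s

3992.4


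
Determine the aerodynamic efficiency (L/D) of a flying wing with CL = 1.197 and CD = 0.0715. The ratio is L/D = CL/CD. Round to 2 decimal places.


Step 1: L/D = CL / CD = 1.197 / 0.0715
Step 2: L/D = 16.74

16.74


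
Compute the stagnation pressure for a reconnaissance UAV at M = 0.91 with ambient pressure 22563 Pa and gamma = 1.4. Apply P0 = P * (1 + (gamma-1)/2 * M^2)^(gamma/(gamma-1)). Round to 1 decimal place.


Step 1: (gamma-1)/2 * M^2 = 0.2 * 0.8281 = 0.16562
Step 2: 1 + 0.16562 = 1.16562
Step 3: Exponent gamma/(gamma-1) = 3.5
Step 4: P0 = 22563 * 1.16562^3.5 = 38578.6 Pa

38578.6


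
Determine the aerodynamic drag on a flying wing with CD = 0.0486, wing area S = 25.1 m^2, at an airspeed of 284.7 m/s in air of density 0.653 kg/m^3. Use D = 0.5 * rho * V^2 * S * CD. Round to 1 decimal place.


Step 1: Dynamic pressure q = 0.5 * 0.653 * 284.7^2 = 26464.1604 Pa
Step 2: Drag D = q * S * CD = 26464.1604 * 25.1 * 0.0486
Step 3: D = 32282.6 N

32282.6


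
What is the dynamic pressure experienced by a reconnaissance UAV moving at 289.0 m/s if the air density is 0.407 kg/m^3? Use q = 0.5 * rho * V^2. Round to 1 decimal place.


Step 1: V^2 = 289.0^2 = 83521.0
Step 2: q = 0.5 * 0.407 * 83521.0
Step 3: q = 16996.5 Pa

16996.5


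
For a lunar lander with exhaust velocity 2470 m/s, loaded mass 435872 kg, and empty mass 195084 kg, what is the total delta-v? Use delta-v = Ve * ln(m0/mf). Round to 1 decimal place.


Step 1: Mass ratio m0/mf = 435872 / 195084 = 2.234279
Step 2: ln(2.234279) = 0.803918
Step 3: delta-v = 2470 * 0.803918 = 1985.7 m/s

1985.7


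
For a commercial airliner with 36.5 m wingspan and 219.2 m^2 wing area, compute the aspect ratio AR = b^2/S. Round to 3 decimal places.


Step 1: b^2 = 36.5^2 = 1332.25
Step 2: AR = 1332.25 / 219.2 = 6.078

6.078


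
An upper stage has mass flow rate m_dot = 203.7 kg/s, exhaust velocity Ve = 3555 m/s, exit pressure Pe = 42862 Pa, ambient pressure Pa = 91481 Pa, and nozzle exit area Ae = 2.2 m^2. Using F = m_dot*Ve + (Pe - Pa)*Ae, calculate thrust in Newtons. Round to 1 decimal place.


Step 1: Momentum thrust = m_dot * Ve = 203.7 * 3555 = 724153.5 N
Step 2: Pressure thrust = (Pe - Pa) * Ae = (42862 - 91481) * 2.2 = -106961.8 N
Step 3: Total thrust F = 724153.5 + -106961.8 = 617191.7 N

617191.7


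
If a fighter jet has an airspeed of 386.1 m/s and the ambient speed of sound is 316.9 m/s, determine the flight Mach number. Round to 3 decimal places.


Step 1: M = V / a = 386.1 / 316.9
Step 2: M = 1.218

1.218


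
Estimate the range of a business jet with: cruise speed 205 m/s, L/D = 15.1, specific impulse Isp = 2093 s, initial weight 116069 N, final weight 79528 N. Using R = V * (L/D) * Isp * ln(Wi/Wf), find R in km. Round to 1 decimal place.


Step 1: Coefficient = V * (L/D) * Isp = 205 * 15.1 * 2093 = 6478881.5 m
Step 2: Wi/Wf = 116069 / 79528 = 1.459473
Step 3: ln(1.459473) = 0.378076
Step 4: R = 6478881.5 * 0.378076 = 2449507.5 m = 2449.5 km

2449.5


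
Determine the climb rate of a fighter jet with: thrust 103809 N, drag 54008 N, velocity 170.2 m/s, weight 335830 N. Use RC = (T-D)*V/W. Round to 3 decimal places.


Step 1: Excess thrust = T - D = 103809 - 54008 = 49801 N
Step 2: Excess power = 49801 * 170.2 = 8476130.2 W
Step 3: RC = 8476130.2 / 335830 = 25.239 m/s

25.239


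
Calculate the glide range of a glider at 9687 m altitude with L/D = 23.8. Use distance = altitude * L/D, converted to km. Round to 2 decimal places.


Step 1: Glide distance = altitude * L/D = 9687 * 23.8 = 230550.6 m
Step 2: Convert to km: 230550.6 / 1000 = 230.55 km

230.55


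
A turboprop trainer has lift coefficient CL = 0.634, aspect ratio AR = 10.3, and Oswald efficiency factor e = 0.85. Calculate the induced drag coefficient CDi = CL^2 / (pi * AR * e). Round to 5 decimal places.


Step 1: CL^2 = 0.634^2 = 0.401956
Step 2: pi * AR * e = 3.14159 * 10.3 * 0.85 = 27.504644
Step 3: CDi = 0.401956 / 27.504644 = 0.01461

0.01461


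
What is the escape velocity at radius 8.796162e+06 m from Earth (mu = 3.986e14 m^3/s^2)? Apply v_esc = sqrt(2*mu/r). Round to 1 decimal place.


Step 1: 2*mu/r = 2 * 3.986e14 / 8.796162e+06 = 90630436.3198
Step 2: v_esc = sqrt(90630436.3198) = 9520.0 m/s

9520.0


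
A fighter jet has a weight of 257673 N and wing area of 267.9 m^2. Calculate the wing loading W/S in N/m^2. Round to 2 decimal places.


Step 1: Wing loading = W / S = 257673 / 267.9
Step 2: Wing loading = 961.83 N/m^2

961.83


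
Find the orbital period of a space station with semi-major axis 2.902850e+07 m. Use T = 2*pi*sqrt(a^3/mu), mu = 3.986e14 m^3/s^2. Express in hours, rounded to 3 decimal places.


Step 1: a^3 / mu = 2.446098e+22 / 3.986e14 = 6.136723e+07
Step 2: sqrt(6.136723e+07) = 7833.7236 s
Step 3: T = 2*pi * 7833.7236 = 49220.74 s
Step 4: T in hours = 49220.74 / 3600 = 13.672 hours

13.672


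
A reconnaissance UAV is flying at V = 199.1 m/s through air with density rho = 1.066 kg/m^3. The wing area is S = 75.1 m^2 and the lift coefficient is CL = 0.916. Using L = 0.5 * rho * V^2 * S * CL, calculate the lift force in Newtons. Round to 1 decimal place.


Step 1: Calculate dynamic pressure q = 0.5 * 1.066 * 199.1^2 = 0.5 * 1.066 * 39640.81 = 21128.5517 Pa
Step 2: Multiply by wing area and lift coefficient: L = 21128.5517 * 75.1 * 0.916
Step 3: L = 1586754.2349 * 0.916 = 1453466.9 N

1453466.9


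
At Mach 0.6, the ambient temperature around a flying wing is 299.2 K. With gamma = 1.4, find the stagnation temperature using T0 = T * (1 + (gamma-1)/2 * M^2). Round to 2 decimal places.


Step 1: (gamma-1)/2 = 0.2
Step 2: M^2 = 0.36
Step 3: 1 + 0.2 * 0.36 = 1.072
Step 4: T0 = 299.2 * 1.072 = 320.74 K

320.74


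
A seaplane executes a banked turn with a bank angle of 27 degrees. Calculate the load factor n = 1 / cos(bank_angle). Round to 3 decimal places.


Step 1: Convert 27 degrees to radians = 0.471239
Step 2: cos(27 deg) = 0.891007
Step 3: n = 1 / 0.891007 = 1.122

1.122


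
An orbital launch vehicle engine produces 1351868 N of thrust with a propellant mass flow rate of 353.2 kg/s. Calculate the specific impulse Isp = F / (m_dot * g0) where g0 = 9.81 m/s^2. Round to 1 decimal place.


Step 1: m_dot * g0 = 353.2 * 9.81 = 3464.89
Step 2: Isp = 1351868 / 3464.89 = 390.2 s

390.2


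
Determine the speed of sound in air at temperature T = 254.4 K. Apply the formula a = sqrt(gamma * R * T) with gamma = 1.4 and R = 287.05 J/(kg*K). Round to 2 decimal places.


Step 1: gamma * R * T = 1.4 * 287.05 * 254.4 = 102235.728
Step 2: a = sqrt(102235.728) = 319.74 m/s

319.74


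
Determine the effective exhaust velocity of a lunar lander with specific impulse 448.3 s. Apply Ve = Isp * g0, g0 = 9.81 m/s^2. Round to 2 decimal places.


Step 1: Ve = Isp * g0 = 448.3 * 9.81
Step 2: Ve = 4397.82 m/s

4397.82


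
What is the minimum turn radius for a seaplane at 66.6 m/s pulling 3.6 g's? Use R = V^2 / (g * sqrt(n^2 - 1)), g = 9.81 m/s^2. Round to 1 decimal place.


Step 1: V^2 = 66.6^2 = 4435.56
Step 2: n^2 - 1 = 3.6^2 - 1 = 11.96
Step 3: sqrt(11.96) = 3.458323
Step 4: R = 4435.56 / (9.81 * 3.458323) = 130.7 m

130.7


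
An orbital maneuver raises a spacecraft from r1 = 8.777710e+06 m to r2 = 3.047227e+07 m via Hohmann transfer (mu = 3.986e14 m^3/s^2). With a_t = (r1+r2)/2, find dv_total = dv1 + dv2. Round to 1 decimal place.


Step 1: Transfer semi-major axis a_t = (8.777710e+06 + 3.047227e+07) / 2 = 1.962499e+07 m
Step 2: v1 (circular at r1) = sqrt(mu/r1) = 6738.73 m/s
Step 3: v_t1 = sqrt(mu*(2/r1 - 1/a_t)) = 8397.03 m/s
Step 4: dv1 = |8397.03 - 6738.73| = 1658.3 m/s
Step 5: v2 (circular at r2) = 3616.73 m/s, v_t2 = 2418.81 m/s
Step 6: dv2 = |3616.73 - 2418.81| = 1197.92 m/s
Step 7: Total delta-v = 1658.3 + 1197.92 = 2856.2 m/s

2856.2


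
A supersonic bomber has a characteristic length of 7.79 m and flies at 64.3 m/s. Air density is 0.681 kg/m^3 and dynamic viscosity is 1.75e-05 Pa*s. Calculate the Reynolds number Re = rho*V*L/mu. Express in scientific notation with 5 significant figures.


Step 1: Numerator = rho * V * L = 0.681 * 64.3 * 7.79 = 341.110857
Step 2: Re = 341.110857 / 1.75e-05
Step 3: Re = 1.9492e+07

1.9492e+07


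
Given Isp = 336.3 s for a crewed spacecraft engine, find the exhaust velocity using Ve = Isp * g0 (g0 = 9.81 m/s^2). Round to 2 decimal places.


Step 1: Ve = Isp * g0 = 336.3 * 9.81
Step 2: Ve = 3299.10 m/s

3299.10


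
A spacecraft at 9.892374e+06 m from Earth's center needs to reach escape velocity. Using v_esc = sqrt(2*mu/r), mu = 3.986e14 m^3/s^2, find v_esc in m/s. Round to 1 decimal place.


Step 1: 2*mu/r = 2 * 3.986e14 / 9.892374e+06 = 80587329.1891
Step 2: v_esc = sqrt(80587329.1891) = 8977.0 m/s

8977.0


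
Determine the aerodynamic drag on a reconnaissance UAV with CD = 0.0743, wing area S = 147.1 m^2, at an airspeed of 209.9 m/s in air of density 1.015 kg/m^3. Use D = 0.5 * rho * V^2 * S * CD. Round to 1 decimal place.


Step 1: Dynamic pressure q = 0.5 * 1.015 * 209.9^2 = 22359.4401 Pa
Step 2: Drag D = q * S * CD = 22359.4401 * 147.1 * 0.0743
Step 3: D = 244378.2 N

244378.2


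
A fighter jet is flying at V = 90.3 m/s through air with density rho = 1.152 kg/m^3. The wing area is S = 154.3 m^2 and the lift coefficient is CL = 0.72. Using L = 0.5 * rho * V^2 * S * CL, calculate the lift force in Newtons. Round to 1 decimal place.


Step 1: Calculate dynamic pressure q = 0.5 * 1.152 * 90.3^2 = 0.5 * 1.152 * 8154.09 = 4696.7558 Pa
Step 2: Multiply by wing area and lift coefficient: L = 4696.7558 * 154.3 * 0.72
Step 3: L = 724709.4261 * 0.72 = 521790.8 N

521790.8


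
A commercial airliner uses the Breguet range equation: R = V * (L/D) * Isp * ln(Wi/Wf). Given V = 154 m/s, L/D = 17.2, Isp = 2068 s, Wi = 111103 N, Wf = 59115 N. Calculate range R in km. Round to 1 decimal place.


Step 1: Coefficient = V * (L/D) * Isp = 154 * 17.2 * 2068 = 5477718.4 m
Step 2: Wi/Wf = 111103 / 59115 = 1.879438
Step 3: ln(1.879438) = 0.630973
Step 4: R = 5477718.4 * 0.630973 = 3456292.4 m = 3456.3 km

3456.3


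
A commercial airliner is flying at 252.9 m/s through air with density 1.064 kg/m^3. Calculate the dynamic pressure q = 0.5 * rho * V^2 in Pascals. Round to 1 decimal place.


Step 1: V^2 = 252.9^2 = 63958.41
Step 2: q = 0.5 * 1.064 * 63958.41
Step 3: q = 34025.9 Pa

34025.9


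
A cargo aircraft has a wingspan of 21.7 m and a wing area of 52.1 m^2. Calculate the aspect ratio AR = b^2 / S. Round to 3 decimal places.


Step 1: b^2 = 21.7^2 = 470.89
Step 2: AR = 470.89 / 52.1 = 9.038

9.038


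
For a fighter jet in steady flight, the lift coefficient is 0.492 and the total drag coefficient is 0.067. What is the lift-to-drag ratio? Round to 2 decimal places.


Step 1: L/D = CL / CD = 0.492 / 0.067
Step 2: L/D = 7.34

7.34


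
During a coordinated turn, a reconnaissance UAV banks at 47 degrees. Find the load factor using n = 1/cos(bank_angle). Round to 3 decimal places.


Step 1: Convert 47 degrees to radians = 0.820305
Step 2: cos(47 deg) = 0.681998
Step 3: n = 1 / 0.681998 = 1.466

1.466


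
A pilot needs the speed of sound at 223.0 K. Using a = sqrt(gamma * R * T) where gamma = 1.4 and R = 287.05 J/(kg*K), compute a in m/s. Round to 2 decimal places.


Step 1: gamma * R * T = 1.4 * 287.05 * 223.0 = 89617.01
Step 2: a = sqrt(89617.01) = 299.36 m/s

299.36


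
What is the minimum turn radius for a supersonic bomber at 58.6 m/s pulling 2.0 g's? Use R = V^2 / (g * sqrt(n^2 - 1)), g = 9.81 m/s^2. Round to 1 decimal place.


Step 1: V^2 = 58.6^2 = 3433.96
Step 2: n^2 - 1 = 2.0^2 - 1 = 3.0
Step 3: sqrt(3.0) = 1.732051
Step 4: R = 3433.96 / (9.81 * 1.732051) = 202.1 m

202.1


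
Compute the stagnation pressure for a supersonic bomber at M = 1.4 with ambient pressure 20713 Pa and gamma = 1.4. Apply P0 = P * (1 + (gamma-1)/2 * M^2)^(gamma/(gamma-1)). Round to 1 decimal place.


Step 1: (gamma-1)/2 * M^2 = 0.2 * 1.96 = 0.392
Step 2: 1 + 0.392 = 1.392
Step 3: Exponent gamma/(gamma-1) = 3.5
Step 4: P0 = 20713 * 1.392^3.5 = 65914.4 Pa

65914.4


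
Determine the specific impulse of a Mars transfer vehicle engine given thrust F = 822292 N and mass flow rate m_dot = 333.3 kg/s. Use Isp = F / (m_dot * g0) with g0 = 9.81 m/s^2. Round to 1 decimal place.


Step 1: m_dot * g0 = 333.3 * 9.81 = 3269.67
Step 2: Isp = 822292 / 3269.67 = 251.5 s

251.5


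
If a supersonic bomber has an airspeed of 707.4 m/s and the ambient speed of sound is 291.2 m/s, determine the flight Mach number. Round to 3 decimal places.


Step 1: M = V / a = 707.4 / 291.2
Step 2: M = 2.429

2.429


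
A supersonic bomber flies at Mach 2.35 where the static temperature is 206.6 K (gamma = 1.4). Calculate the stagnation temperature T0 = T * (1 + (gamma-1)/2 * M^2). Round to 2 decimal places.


Step 1: (gamma-1)/2 = 0.2
Step 2: M^2 = 5.5225
Step 3: 1 + 0.2 * 5.5225 = 2.1045
Step 4: T0 = 206.6 * 2.1045 = 434.79 K

434.79


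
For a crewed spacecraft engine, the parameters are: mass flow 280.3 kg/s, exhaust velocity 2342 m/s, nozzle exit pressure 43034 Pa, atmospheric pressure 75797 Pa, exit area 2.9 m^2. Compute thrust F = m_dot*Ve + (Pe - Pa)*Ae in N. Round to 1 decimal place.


Step 1: Momentum thrust = m_dot * Ve = 280.3 * 2342 = 656462.6 N
Step 2: Pressure thrust = (Pe - Pa) * Ae = (43034 - 75797) * 2.9 = -95012.7 N
Step 3: Total thrust F = 656462.6 + -95012.7 = 561449.9 N

561449.9


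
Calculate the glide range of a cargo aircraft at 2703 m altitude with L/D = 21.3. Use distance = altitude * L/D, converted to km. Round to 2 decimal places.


Step 1: Glide distance = altitude * L/D = 2703 * 21.3 = 57573.9 m
Step 2: Convert to km: 57573.9 / 1000 = 57.57 km

57.57


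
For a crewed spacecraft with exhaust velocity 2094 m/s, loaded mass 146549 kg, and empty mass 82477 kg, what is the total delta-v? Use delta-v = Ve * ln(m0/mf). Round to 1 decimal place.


Step 1: Mass ratio m0/mf = 146549 / 82477 = 1.776847
Step 2: ln(1.776847) = 0.57484
Step 3: delta-v = 2094 * 0.57484 = 1203.7 m/s

1203.7


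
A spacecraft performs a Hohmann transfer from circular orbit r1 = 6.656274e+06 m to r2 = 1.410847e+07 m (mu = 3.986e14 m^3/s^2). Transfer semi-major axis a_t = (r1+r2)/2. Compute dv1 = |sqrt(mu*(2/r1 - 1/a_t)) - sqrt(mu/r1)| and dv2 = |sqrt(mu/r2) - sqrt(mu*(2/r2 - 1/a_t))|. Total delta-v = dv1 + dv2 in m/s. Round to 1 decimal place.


Step 1: Transfer semi-major axis a_t = (6.656274e+06 + 1.410847e+07) / 2 = 1.038237e+07 m
Step 2: v1 (circular at r1) = sqrt(mu/r1) = 7738.43 m/s
Step 3: v_t1 = sqrt(mu*(2/r1 - 1/a_t)) = 9020.79 m/s
Step 4: dv1 = |9020.79 - 7738.43| = 1282.36 m/s
Step 5: v2 (circular at r2) = 5315.31 m/s, v_t2 = 4255.94 m/s
Step 6: dv2 = |5315.31 - 4255.94| = 1059.37 m/s
Step 7: Total delta-v = 1282.36 + 1059.37 = 2341.7 m/s

2341.7


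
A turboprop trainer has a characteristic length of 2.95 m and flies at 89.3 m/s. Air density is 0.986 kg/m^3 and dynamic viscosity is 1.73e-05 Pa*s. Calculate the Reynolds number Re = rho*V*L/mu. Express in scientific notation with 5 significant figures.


Step 1: Numerator = rho * V * L = 0.986 * 89.3 * 2.95 = 259.74691
Step 2: Re = 259.74691 / 1.73e-05
Step 3: Re = 1.5014e+07

1.5014e+07


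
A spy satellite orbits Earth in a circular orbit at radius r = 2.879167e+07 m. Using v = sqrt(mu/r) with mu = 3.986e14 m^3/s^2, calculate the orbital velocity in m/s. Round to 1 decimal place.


Step 1: mu / r = 3.986e14 / 2.879167e+07 = 13844282.0441
Step 2: v = sqrt(13844282.0441) = 3720.8 m/s

3720.8


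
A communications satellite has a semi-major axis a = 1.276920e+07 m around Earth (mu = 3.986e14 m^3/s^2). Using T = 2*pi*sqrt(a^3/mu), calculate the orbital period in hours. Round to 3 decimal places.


Step 1: a^3 / mu = 2.082050e+21 / 3.986e14 = 5.223406e+06
Step 2: sqrt(5.223406e+06) = 2285.4772 s
Step 3: T = 2*pi * 2285.4772 = 14360.08 s
Step 4: T in hours = 14360.08 / 3600 = 3.989 hours

3.989


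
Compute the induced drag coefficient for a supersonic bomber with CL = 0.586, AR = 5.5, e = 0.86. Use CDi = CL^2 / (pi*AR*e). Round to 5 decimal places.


Step 1: CL^2 = 0.586^2 = 0.343396
Step 2: pi * AR * e = 3.14159 * 5.5 * 0.86 = 14.859733
Step 3: CDi = 0.343396 / 14.859733 = 0.02311

0.02311


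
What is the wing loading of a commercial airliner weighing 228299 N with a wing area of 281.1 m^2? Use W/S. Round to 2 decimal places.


Step 1: Wing loading = W / S = 228299 / 281.1
Step 2: Wing loading = 812.16 N/m^2

812.16


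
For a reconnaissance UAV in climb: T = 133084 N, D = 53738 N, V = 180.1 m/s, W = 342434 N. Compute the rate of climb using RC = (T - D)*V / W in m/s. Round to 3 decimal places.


Step 1: Excess thrust = T - D = 133084 - 53738 = 79346 N
Step 2: Excess power = 79346 * 180.1 = 14290214.6 W
Step 3: RC = 14290214.6 / 342434 = 41.731 m/s

41.731


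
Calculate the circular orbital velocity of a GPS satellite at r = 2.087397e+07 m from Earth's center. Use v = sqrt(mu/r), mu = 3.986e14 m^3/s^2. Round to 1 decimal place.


Step 1: mu / r = 3.986e14 / 2.087397e+07 = 19095552.9782
Step 2: v = sqrt(19095552.9782) = 4369.8 m/s

4369.8


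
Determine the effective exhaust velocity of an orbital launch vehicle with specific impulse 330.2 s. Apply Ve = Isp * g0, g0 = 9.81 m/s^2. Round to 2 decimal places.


Step 1: Ve = Isp * g0 = 330.2 * 9.81
Step 2: Ve = 3239.26 m/s

3239.26


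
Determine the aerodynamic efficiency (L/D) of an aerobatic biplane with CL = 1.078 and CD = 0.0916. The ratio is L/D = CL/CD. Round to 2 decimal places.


Step 1: L/D = CL / CD = 1.078 / 0.0916
Step 2: L/D = 11.77

11.77


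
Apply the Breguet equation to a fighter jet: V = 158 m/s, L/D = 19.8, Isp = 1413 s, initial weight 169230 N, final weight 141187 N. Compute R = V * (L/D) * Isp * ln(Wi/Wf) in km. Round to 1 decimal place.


Step 1: Coefficient = V * (L/D) * Isp = 158 * 19.8 * 1413 = 4420429.2 m
Step 2: Wi/Wf = 169230 / 141187 = 1.198623
Step 3: ln(1.198623) = 0.181173
Step 4: R = 4420429.2 * 0.181173 = 800864.6 m = 800.9 km

800.9


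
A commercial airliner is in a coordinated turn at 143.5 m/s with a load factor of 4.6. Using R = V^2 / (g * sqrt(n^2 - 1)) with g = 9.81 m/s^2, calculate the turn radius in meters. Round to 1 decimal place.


Step 1: V^2 = 143.5^2 = 20592.25
Step 2: n^2 - 1 = 4.6^2 - 1 = 20.16
Step 3: sqrt(20.16) = 4.489989
Step 4: R = 20592.25 / (9.81 * 4.489989) = 467.5 m

467.5


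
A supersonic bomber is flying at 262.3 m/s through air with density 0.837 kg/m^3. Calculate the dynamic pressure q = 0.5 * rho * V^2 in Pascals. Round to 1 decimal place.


Step 1: V^2 = 262.3^2 = 68801.29
Step 2: q = 0.5 * 0.837 * 68801.29
Step 3: q = 28793.3 Pa

28793.3


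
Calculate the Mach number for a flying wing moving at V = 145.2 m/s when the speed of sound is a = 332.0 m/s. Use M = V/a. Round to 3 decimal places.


Step 1: M = V / a = 145.2 / 332.0
Step 2: M = 0.437

0.437


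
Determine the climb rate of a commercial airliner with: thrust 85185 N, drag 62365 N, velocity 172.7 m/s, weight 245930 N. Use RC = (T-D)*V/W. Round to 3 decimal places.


Step 1: Excess thrust = T - D = 85185 - 62365 = 22820 N
Step 2: Excess power = 22820 * 172.7 = 3941014.0 W
Step 3: RC = 3941014.0 / 245930 = 16.025 m/s

16.025


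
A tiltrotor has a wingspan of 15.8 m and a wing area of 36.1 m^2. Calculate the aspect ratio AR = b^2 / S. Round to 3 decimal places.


Step 1: b^2 = 15.8^2 = 249.64
Step 2: AR = 249.64 / 36.1 = 6.915

6.915


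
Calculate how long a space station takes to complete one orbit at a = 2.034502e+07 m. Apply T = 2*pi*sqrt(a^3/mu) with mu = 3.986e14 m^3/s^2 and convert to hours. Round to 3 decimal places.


Step 1: a^3 / mu = 8.421207e+21 / 3.986e14 = 2.112696e+07
Step 2: sqrt(2.112696e+07) = 4596.4076 s
Step 3: T = 2*pi * 4596.4076 = 28880.08 s
Step 4: T in hours = 28880.08 / 3600 = 8.022 hours

8.022


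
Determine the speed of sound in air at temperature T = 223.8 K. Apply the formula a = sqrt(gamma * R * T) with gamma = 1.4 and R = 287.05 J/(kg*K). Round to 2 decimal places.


Step 1: gamma * R * T = 1.4 * 287.05 * 223.8 = 89938.506
Step 2: a = sqrt(89938.506) = 299.90 m/s

299.90


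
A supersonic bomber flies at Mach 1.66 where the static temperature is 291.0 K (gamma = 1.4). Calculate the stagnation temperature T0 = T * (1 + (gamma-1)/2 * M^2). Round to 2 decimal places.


Step 1: (gamma-1)/2 = 0.2
Step 2: M^2 = 2.7556
Step 3: 1 + 0.2 * 2.7556 = 1.55112
Step 4: T0 = 291.0 * 1.55112 = 451.38 K

451.38


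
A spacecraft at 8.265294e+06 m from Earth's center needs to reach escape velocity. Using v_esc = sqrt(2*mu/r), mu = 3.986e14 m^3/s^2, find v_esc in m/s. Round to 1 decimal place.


Step 1: 2*mu/r = 2 * 3.986e14 / 8.265294e+06 = 96451499.4869
Step 2: v_esc = sqrt(96451499.4869) = 9821.0 m/s

9821.0


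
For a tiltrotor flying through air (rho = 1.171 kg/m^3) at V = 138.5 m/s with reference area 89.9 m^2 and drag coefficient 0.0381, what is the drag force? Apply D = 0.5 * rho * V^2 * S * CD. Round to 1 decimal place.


Step 1: Dynamic pressure q = 0.5 * 1.171 * 138.5^2 = 11231.2074 Pa
Step 2: Drag D = q * S * CD = 11231.2074 * 89.9 * 0.0381
Step 3: D = 38469.0 N

38469.0


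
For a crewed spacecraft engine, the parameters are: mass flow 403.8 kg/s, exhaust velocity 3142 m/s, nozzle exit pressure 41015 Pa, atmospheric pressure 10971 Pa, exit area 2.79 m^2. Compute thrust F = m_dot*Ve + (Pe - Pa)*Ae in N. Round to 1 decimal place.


Step 1: Momentum thrust = m_dot * Ve = 403.8 * 3142 = 1268739.6 N
Step 2: Pressure thrust = (Pe - Pa) * Ae = (41015 - 10971) * 2.79 = 83822.76 N
Step 3: Total thrust F = 1268739.6 + 83822.76 = 1352562.4 N

1352562.4


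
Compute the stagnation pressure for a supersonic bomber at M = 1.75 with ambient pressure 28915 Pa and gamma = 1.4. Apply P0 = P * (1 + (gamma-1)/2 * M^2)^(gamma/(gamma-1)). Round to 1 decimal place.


Step 1: (gamma-1)/2 * M^2 = 0.2 * 3.0625 = 0.6125
Step 2: 1 + 0.6125 = 1.6125
Step 3: Exponent gamma/(gamma-1) = 3.5
Step 4: P0 = 28915 * 1.6125^3.5 = 153947.4 Pa

153947.4


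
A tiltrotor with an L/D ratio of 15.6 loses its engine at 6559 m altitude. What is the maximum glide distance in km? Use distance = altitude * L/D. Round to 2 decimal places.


Step 1: Glide distance = altitude * L/D = 6559 * 15.6 = 102320.4 m
Step 2: Convert to km: 102320.4 / 1000 = 102.32 km

102.32


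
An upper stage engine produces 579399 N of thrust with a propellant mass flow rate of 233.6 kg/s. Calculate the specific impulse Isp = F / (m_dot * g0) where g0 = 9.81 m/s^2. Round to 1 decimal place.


Step 1: m_dot * g0 = 233.6 * 9.81 = 2291.62
Step 2: Isp = 579399 / 2291.62 = 252.8 s

252.8


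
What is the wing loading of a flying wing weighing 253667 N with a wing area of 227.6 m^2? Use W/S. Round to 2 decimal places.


Step 1: Wing loading = W / S = 253667 / 227.6
Step 2: Wing loading = 1114.53 N/m^2

1114.53


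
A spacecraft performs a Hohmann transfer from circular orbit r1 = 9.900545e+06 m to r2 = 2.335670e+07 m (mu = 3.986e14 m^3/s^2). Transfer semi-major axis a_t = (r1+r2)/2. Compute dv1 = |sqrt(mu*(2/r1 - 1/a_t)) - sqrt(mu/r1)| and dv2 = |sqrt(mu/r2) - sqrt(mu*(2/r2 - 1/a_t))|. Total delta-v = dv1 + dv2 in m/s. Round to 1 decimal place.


Step 1: Transfer semi-major axis a_t = (9.900545e+06 + 2.335670e+07) / 2 = 1.662862e+07 m
Step 2: v1 (circular at r1) = sqrt(mu/r1) = 6345.11 m/s
Step 3: v_t1 = sqrt(mu*(2/r1 - 1/a_t)) = 7519.98 m/s
Step 4: dv1 = |7519.98 - 6345.11| = 1174.87 m/s
Step 5: v2 (circular at r2) = 4131.07 m/s, v_t2 = 3187.6 m/s
Step 6: dv2 = |4131.07 - 3187.6| = 943.47 m/s
Step 7: Total delta-v = 1174.87 + 943.47 = 2118.3 m/s

2118.3


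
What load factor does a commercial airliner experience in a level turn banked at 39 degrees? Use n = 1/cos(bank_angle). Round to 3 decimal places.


Step 1: Convert 39 degrees to radians = 0.680678
Step 2: cos(39 deg) = 0.777146
Step 3: n = 1 / 0.777146 = 1.287

1.287


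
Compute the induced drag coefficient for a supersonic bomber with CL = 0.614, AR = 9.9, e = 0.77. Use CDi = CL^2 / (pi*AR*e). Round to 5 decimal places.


Step 1: CL^2 = 0.614^2 = 0.376996
Step 2: pi * AR * e = 3.14159 * 9.9 * 0.77 = 23.948361
Step 3: CDi = 0.376996 / 23.948361 = 0.01574

0.01574


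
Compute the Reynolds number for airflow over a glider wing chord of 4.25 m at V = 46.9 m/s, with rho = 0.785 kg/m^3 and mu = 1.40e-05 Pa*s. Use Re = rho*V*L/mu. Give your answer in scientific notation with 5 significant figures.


Step 1: Numerator = rho * V * L = 0.785 * 46.9 * 4.25 = 156.470125
Step 2: Re = 156.470125 / 1.40e-05
Step 3: Re = 1.1176e+07

1.1176e+07


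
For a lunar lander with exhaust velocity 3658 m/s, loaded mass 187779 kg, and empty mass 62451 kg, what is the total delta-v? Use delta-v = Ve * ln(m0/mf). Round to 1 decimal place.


Step 1: Mass ratio m0/mf = 187779 / 62451 = 3.006821
Step 2: ln(3.006821) = 1.100883
Step 3: delta-v = 3658 * 1.100883 = 4027.0 m/s

4027.0


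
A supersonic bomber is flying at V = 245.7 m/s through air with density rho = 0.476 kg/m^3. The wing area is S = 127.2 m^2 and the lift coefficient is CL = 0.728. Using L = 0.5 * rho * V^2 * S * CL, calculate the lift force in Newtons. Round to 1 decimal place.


Step 1: Calculate dynamic pressure q = 0.5 * 0.476 * 245.7^2 = 0.5 * 0.476 * 60368.49 = 14367.7006 Pa
Step 2: Multiply by wing area and lift coefficient: L = 14367.7006 * 127.2 * 0.728
Step 3: L = 1827571.5189 * 0.728 = 1330472.1 N

1330472.1


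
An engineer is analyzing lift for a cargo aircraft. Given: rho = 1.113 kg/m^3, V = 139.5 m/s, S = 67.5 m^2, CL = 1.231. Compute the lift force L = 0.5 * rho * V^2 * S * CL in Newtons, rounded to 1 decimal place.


Step 1: Calculate dynamic pressure q = 0.5 * 1.113 * 139.5^2 = 0.5 * 1.113 * 19460.25 = 10829.6291 Pa
Step 2: Multiply by wing area and lift coefficient: L = 10829.6291 * 67.5 * 1.231
Step 3: L = 730999.9659 * 1.231 = 899861.0 N

899861.0


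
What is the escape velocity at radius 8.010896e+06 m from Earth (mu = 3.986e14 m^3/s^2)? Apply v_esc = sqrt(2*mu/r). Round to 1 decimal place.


Step 1: 2*mu/r = 2 * 3.986e14 / 8.010896e+06 = 99514461.3037
Step 2: v_esc = sqrt(99514461.3037) = 9975.7 m/s

9975.7


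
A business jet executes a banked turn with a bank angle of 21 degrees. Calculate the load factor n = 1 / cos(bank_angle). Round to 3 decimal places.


Step 1: Convert 21 degrees to radians = 0.366519
Step 2: cos(21 deg) = 0.93358
Step 3: n = 1 / 0.93358 = 1.071

1.071


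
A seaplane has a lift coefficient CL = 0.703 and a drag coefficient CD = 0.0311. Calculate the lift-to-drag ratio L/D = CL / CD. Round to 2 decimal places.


Step 1: L/D = CL / CD = 0.703 / 0.0311
Step 2: L/D = 22.60

22.60


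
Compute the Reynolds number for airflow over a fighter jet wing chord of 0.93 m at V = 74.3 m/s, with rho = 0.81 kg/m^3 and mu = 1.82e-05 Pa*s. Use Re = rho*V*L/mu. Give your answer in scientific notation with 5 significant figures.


Step 1: Numerator = rho * V * L = 0.81 * 74.3 * 0.93 = 55.97019
Step 2: Re = 55.97019 / 1.82e-05
Step 3: Re = 3.0753e+06

3.0753e+06


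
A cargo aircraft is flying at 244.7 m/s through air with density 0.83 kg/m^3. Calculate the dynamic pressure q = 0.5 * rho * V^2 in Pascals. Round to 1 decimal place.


Step 1: V^2 = 244.7^2 = 59878.09
Step 2: q = 0.5 * 0.83 * 59878.09
Step 3: q = 24849.4 Pa

24849.4


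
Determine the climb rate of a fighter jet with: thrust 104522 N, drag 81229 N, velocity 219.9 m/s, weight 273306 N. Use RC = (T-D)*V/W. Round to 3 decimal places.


Step 1: Excess thrust = T - D = 104522 - 81229 = 23293 N
Step 2: Excess power = 23293 * 219.9 = 5122130.7 W
Step 3: RC = 5122130.7 / 273306 = 18.741 m/s

18.741


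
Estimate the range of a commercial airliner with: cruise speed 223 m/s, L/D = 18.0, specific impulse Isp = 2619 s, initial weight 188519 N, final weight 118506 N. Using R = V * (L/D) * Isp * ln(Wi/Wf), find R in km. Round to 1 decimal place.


Step 1: Coefficient = V * (L/D) * Isp = 223 * 18.0 * 2619 = 10512666.0 m
Step 2: Wi/Wf = 188519 / 118506 = 1.590797
Step 3: ln(1.590797) = 0.464235
Step 4: R = 10512666.0 * 0.464235 = 4880349.7 m = 4880.3 km

4880.3


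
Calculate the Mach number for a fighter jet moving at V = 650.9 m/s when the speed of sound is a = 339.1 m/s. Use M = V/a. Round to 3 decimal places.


Step 1: M = V / a = 650.9 / 339.1
Step 2: M = 1.919

1.919


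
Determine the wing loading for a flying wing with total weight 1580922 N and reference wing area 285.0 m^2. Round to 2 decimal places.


Step 1: Wing loading = W / S = 1580922 / 285.0
Step 2: Wing loading = 5547.09 N/m^2

5547.09


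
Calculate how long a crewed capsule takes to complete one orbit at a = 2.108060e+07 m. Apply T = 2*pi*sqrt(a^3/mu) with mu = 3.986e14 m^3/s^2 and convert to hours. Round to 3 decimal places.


Step 1: a^3 / mu = 9.368044e+21 / 3.986e14 = 2.350237e+07
Step 2: sqrt(2.350237e+07) = 4847.924 s
Step 3: T = 2*pi * 4847.924 = 30460.4 s
Step 4: T in hours = 30460.4 / 3600 = 8.461 hours

8.461


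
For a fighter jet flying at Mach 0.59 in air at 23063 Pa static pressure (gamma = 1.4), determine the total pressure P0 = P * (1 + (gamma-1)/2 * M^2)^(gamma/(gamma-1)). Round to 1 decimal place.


Step 1: (gamma-1)/2 * M^2 = 0.2 * 0.3481 = 0.06962
Step 2: 1 + 0.06962 = 1.06962
Step 3: Exponent gamma/(gamma-1) = 3.5
Step 4: P0 = 23063 * 1.06962^3.5 = 29189.0 Pa

29189.0


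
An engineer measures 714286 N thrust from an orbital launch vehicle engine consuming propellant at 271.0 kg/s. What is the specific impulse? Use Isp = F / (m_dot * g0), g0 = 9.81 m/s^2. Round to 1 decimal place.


Step 1: m_dot * g0 = 271.0 * 9.81 = 2658.51
Step 2: Isp = 714286 / 2658.51 = 268.7 s

268.7


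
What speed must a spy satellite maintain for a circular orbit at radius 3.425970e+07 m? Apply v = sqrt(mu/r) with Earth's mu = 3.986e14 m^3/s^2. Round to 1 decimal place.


Step 1: mu / r = 3.986e14 / 3.425970e+07 = 11634661.1325
Step 2: v = sqrt(11634661.1325) = 3411.0 m/s

3411.0


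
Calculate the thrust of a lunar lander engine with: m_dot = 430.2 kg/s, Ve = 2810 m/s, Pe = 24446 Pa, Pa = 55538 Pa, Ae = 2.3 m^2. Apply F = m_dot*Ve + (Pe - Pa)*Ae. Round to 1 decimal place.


Step 1: Momentum thrust = m_dot * Ve = 430.2 * 2810 = 1208862.0 N
Step 2: Pressure thrust = (Pe - Pa) * Ae = (24446 - 55538) * 2.3 = -71511.6 N
Step 3: Total thrust F = 1208862.0 + -71511.6 = 1137350.4 N

1137350.4


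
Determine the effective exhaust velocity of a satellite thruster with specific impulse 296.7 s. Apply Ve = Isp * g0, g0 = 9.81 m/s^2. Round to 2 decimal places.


Step 1: Ve = Isp * g0 = 296.7 * 9.81
Step 2: Ve = 2910.63 m/s

2910.63


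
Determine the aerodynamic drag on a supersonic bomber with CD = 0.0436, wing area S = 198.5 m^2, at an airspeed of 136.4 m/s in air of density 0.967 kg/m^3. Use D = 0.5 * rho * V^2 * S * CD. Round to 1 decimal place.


Step 1: Dynamic pressure q = 0.5 * 0.967 * 136.4^2 = 8995.4982 Pa
Step 2: Drag D = q * S * CD = 8995.4982 * 198.5 * 0.0436
Step 3: D = 77852.4 N

77852.4


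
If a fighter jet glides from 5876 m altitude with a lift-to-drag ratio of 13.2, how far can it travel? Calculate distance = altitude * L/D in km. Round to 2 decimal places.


Step 1: Glide distance = altitude * L/D = 5876 * 13.2 = 77563.2 m
Step 2: Convert to km: 77563.2 / 1000 = 77.56 km

77.56


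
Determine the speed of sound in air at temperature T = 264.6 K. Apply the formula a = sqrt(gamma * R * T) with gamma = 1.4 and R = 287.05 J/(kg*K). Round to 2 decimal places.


Step 1: gamma * R * T = 1.4 * 287.05 * 264.6 = 106334.802
Step 2: a = sqrt(106334.802) = 326.09 m/s

326.09


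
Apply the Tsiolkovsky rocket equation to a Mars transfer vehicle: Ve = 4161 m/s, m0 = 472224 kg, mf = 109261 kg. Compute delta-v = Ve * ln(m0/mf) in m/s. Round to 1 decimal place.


Step 1: Mass ratio m0/mf = 472224 / 109261 = 4.321981
Step 2: ln(4.321981) = 1.463714
Step 3: delta-v = 4161 * 1.463714 = 6090.5 m/s

6090.5


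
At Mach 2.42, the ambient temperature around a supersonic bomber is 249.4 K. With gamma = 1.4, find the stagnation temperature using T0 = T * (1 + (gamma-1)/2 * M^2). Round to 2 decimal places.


Step 1: (gamma-1)/2 = 0.2
Step 2: M^2 = 5.8564
Step 3: 1 + 0.2 * 5.8564 = 2.17128
Step 4: T0 = 249.4 * 2.17128 = 541.52 K

541.52


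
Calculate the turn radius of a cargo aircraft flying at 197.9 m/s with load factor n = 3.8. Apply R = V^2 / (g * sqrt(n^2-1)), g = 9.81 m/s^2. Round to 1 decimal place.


Step 1: V^2 = 197.9^2 = 39164.41
Step 2: n^2 - 1 = 3.8^2 - 1 = 13.44
Step 3: sqrt(13.44) = 3.666061
Step 4: R = 39164.41 / (9.81 * 3.666061) = 1089.0 m

1089.0


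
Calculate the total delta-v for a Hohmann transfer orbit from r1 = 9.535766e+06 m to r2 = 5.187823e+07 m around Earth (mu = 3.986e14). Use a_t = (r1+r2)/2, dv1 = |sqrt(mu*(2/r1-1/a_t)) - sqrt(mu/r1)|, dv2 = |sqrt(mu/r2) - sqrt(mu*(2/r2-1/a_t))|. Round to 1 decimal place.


Step 1: Transfer semi-major axis a_t = (9.535766e+06 + 5.187823e+07) / 2 = 3.070700e+07 m
Step 2: v1 (circular at r1) = sqrt(mu/r1) = 6465.33 m/s
Step 3: v_t1 = sqrt(mu*(2/r1 - 1/a_t)) = 8403.59 m/s
Step 4: dv1 = |8403.59 - 6465.33| = 1938.26 m/s
Step 5: v2 (circular at r2) = 2771.89 m/s, v_t2 = 1544.67 m/s
Step 6: dv2 = |2771.89 - 1544.67| = 1227.22 m/s
Step 7: Total delta-v = 1938.26 + 1227.22 = 3165.5 m/s

3165.5


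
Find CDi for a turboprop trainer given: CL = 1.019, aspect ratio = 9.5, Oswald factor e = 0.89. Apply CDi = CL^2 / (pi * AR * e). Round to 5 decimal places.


Step 1: CL^2 = 1.019^2 = 1.038361
Step 2: pi * AR * e = 3.14159 * 9.5 * 0.89 = 26.562166
Step 3: CDi = 1.038361 / 26.562166 = 0.03909

0.03909


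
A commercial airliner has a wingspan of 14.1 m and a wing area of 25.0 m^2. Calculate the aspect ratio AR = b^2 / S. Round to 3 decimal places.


Step 1: b^2 = 14.1^2 = 198.81
Step 2: AR = 198.81 / 25.0 = 7.952

7.952


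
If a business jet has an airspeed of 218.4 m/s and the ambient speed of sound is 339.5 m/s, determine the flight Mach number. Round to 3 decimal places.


Step 1: M = V / a = 218.4 / 339.5
Step 2: M = 0.643

0.643


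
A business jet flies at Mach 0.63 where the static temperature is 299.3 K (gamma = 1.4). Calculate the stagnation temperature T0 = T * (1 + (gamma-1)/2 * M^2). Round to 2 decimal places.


Step 1: (gamma-1)/2 = 0.2
Step 2: M^2 = 0.3969
Step 3: 1 + 0.2 * 0.3969 = 1.07938
Step 4: T0 = 299.3 * 1.07938 = 323.06 K

323.06


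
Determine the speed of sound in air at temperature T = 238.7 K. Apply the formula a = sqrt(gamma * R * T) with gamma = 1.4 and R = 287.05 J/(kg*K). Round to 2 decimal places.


Step 1: gamma * R * T = 1.4 * 287.05 * 238.7 = 95926.369
Step 2: a = sqrt(95926.369) = 309.72 m/s

309.72


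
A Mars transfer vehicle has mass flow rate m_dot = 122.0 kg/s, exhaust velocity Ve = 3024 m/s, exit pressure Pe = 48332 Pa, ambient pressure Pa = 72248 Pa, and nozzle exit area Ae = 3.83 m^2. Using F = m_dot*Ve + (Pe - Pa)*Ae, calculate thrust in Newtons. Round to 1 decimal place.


Step 1: Momentum thrust = m_dot * Ve = 122.0 * 3024 = 368928.0 N
Step 2: Pressure thrust = (Pe - Pa) * Ae = (48332 - 72248) * 3.83 = -91598.28 N
Step 3: Total thrust F = 368928.0 + -91598.28 = 277329.7 N

277329.7


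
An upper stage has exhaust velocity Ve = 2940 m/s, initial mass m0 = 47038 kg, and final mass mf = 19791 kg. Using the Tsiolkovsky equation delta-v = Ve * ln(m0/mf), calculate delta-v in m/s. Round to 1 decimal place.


Step 1: Mass ratio m0/mf = 47038 / 19791 = 2.376737
Step 2: ln(2.376737) = 0.865728
Step 3: delta-v = 2940 * 0.865728 = 2545.2 m/s

2545.2


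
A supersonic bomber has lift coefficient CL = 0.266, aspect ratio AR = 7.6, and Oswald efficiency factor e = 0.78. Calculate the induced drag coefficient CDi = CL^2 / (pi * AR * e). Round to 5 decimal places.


Step 1: CL^2 = 0.266^2 = 0.070756
Step 2: pi * AR * e = 3.14159 * 7.6 * 0.78 = 18.623361
Step 3: CDi = 0.070756 / 18.623361 = 0.00380

0.00380


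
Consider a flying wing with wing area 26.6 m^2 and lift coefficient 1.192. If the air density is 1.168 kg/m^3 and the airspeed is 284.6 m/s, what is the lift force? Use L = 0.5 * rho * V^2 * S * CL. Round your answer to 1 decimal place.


Step 1: Calculate dynamic pressure q = 0.5 * 1.168 * 284.6^2 = 0.5 * 1.168 * 80997.16 = 47302.3414 Pa
Step 2: Multiply by wing area and lift coefficient: L = 47302.3414 * 26.6 * 1.192
Step 3: L = 1258242.2823 * 1.192 = 1499824.8 N

1499824.8


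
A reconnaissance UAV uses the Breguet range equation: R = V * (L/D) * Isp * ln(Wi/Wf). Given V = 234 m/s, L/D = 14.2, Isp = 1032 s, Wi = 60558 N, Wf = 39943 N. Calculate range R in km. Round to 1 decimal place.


Step 1: Coefficient = V * (L/D) * Isp = 234 * 14.2 * 1032 = 3429129.6 m
Step 2: Wi/Wf = 60558 / 39943 = 1.51611
Step 3: ln(1.51611) = 0.416148
Step 4: R = 3429129.6 * 0.416148 = 1427025.9 m = 1427.0 km

1427.0


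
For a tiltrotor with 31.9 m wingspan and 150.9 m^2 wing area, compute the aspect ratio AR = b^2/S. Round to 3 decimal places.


Step 1: b^2 = 31.9^2 = 1017.61
Step 2: AR = 1017.61 / 150.9 = 6.744

6.744


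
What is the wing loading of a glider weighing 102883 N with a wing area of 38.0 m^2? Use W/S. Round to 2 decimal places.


Step 1: Wing loading = W / S = 102883 / 38.0
Step 2: Wing loading = 2707.45 N/m^2

2707.45


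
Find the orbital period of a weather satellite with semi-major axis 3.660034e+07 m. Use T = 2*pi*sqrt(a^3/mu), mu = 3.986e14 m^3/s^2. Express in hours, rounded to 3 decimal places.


Step 1: a^3 / mu = 4.902926e+22 / 3.986e14 = 1.230037e+08
Step 2: sqrt(1.230037e+08) = 11090.7019 s
Step 3: T = 2*pi * 11090.7019 = 69684.94 s
Step 4: T in hours = 69684.94 / 3600 = 19.357 hours

19.357


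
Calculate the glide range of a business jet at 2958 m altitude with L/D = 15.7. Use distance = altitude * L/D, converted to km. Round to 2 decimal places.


Step 1: Glide distance = altitude * L/D = 2958 * 15.7 = 46440.6 m
Step 2: Convert to km: 46440.6 / 1000 = 46.44 km

46.44


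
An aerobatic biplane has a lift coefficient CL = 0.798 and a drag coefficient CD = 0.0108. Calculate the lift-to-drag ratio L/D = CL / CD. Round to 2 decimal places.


Step 1: L/D = CL / CD = 0.798 / 0.0108
Step 2: L/D = 73.89

73.89


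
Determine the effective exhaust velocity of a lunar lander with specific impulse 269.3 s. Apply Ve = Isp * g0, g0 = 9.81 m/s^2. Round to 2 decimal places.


Step 1: Ve = Isp * g0 = 269.3 * 9.81
Step 2: Ve = 2641.83 m/s

2641.83


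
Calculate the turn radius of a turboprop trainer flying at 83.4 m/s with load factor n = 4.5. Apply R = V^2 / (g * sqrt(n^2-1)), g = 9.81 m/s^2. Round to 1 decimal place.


Step 1: V^2 = 83.4^2 = 6955.56
Step 2: n^2 - 1 = 4.5^2 - 1 = 19.25
Step 3: sqrt(19.25) = 4.387482
Step 4: R = 6955.56 / (9.81 * 4.387482) = 161.6 m

161.6


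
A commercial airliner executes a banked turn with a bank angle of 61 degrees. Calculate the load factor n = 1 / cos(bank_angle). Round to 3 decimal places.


Step 1: Convert 61 degrees to radians = 1.064651
Step 2: cos(61 deg) = 0.48481
Step 3: n = 1 / 0.48481 = 2.063

2.063


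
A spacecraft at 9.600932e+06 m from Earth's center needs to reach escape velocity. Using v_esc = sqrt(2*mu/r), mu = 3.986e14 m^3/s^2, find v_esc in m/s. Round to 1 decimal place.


Step 1: 2*mu/r = 2 * 3.986e14 / 9.600932e+06 = 83033605.4875
Step 2: v_esc = sqrt(83033605.4875) = 9112.3 m/s

9112.3


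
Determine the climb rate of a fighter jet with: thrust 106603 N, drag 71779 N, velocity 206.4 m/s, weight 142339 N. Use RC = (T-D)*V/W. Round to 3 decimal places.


Step 1: Excess thrust = T - D = 106603 - 71779 = 34824 N
Step 2: Excess power = 34824 * 206.4 = 7187673.6 W
Step 3: RC = 7187673.6 / 142339 = 50.497 m/s

50.497
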